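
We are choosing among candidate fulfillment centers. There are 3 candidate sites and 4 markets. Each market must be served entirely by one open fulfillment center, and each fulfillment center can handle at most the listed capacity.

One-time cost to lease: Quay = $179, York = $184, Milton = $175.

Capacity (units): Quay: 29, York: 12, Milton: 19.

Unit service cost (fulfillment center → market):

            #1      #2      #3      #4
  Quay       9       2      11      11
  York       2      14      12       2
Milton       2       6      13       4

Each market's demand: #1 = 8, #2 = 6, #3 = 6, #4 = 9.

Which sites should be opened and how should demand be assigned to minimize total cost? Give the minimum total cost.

Minimum total cost: 428

Open {Quay}: #1→Quay 9·8=72, #2→Quay 2·6=12, #3→Quay 11·6=66, #4→Quay 11·9=99.
Loads: Quay carries 29/29. Service 249; fixed 179; total 428.
Next best feasible plan costs 484.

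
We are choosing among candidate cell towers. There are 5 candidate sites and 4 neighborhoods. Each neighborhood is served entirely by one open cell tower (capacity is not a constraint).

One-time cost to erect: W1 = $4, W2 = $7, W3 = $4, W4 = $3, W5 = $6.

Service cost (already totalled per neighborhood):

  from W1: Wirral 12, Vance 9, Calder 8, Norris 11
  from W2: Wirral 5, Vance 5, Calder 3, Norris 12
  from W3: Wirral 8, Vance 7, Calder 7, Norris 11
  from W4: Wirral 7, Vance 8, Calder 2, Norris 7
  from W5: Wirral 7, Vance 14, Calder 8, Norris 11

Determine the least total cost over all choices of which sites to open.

For any fixed open set, each neighborhood goes to its cheapest open site; total = fixed + service.
{W4}: Wirral→W4 7, Vance→W4 8, Calder→W4 2, Norris→W4 7. Service 24; fixed 3; total 27.
{W2, W4}: service 19 + fixed 10 = 29
{W3, W4}: service 23 + fixed 7 = 30
{W1, W2, W3, W4, W5}: Wirral→W2 5, Vance→W2 5, Calder→W4 2, Norris→W4 7. Service 19; fixed 24; total 43.
No other subset beats 27.

Minimum total cost: 27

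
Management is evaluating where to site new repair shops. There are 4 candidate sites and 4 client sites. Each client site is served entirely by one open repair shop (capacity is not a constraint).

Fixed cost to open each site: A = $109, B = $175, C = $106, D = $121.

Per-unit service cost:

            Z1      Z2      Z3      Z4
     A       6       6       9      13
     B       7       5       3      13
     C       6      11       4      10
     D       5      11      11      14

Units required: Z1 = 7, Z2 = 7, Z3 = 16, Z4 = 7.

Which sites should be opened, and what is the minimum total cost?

For any fixed open set, each client site goes to its cheapest open site; total = fixed + service.
{C}: Z1→C 6·7=42, Z2→C 11·7=77, Z3→C 4·16=64, Z4→C 10·7=70. Service 253; fixed 106; total 359.
{B}: service 223 + fixed 175 = 398
{A}: service 319 + fixed 109 = 428
{A, B, C, D}: Z1→D 5·7=35, Z2→B 5·7=35, Z3→B 3·16=48, Z4→C 10·7=70. Service 188; fixed 511; total 699.
(All 15 nonempty subsets were checked; C only is lowest.)

Open C only; minimum total cost 359.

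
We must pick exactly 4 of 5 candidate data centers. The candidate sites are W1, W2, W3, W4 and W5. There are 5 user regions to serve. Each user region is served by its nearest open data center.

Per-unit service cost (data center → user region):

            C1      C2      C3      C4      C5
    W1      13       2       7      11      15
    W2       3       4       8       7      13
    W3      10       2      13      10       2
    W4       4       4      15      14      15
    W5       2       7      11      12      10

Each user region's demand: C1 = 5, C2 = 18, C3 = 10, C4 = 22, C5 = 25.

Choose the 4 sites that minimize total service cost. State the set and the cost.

With exactly 4 open, each user region uses its cheapest among the chosen.
{W1, W2, W3, W5}: C1→W5 2·5=10, C2→W1 2·18=36, C3→W1 7·10=70, C4→W2 7·22=154, C5→W3 2·25=50. Service cost 320.
{W1, W2, W3, W4}: service cost 325
{W2, W3, W4, W5}: service cost 330
Among all 5 size-4 choices, {W1, W2, W3, W5} is lowest.

Choose W1, W2, W3 and W5; total service cost 320.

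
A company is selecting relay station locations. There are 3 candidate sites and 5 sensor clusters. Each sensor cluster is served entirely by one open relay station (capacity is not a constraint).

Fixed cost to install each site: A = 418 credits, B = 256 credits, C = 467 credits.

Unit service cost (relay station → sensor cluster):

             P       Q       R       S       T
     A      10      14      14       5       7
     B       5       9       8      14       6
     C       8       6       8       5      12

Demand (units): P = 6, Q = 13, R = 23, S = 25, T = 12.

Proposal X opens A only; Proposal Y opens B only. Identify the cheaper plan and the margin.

Proposal X: {A}: P→A 10·6=60, Q→A 14·13=182, R→A 14·23=322, S→A 5·25=125, T→A 7·12=84. Service 773; fixed 418; total 1191.
Proposal Y: {B}: P→B 5·6=30, Q→B 9·13=117, R→B 8·23=184, S→B 14·25=350, T→B 6·12=72. Service 753; fixed 256; total 1009.
Difference: |1191 − 1009| = 182.

Proposal Y is cheaper by 182.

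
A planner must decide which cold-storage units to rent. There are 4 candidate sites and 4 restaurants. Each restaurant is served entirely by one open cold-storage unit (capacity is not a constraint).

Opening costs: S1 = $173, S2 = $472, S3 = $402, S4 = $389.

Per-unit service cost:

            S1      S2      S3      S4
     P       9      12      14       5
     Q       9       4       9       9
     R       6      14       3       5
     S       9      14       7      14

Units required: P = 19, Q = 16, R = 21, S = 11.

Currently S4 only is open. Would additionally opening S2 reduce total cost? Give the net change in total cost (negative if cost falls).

Current service cost with {S4}: 498.
Adding S2: each restaurant re-picks its cheapest; new service cost 418, saving 80.
Extra fixed cost: 472. Net change = 472 − 80 = 392.
(Totals: 887 → 1279.)

No — net change +392 (cost rises by 392).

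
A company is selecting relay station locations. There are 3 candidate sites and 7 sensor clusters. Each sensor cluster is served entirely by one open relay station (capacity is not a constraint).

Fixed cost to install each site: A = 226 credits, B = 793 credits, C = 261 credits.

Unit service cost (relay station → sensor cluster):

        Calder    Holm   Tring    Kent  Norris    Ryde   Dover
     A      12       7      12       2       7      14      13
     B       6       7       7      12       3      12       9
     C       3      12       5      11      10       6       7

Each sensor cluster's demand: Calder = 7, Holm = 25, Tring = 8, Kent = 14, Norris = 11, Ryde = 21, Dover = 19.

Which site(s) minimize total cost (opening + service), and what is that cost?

For any fixed open set, each sensor cluster goes to its cheapest open site; total = fixed + service.
{A, C}: Calder→C 3·7=21, Holm→A 7·25=175, Tring→C 5·8=40, Kent→A 2·14=28, Norris→A 7·11=77, Ryde→C 6·21=126, Dover→C 7·19=133. Service 600; fixed 487; total 1087.
{C}: Calder→C 3·7=21, Holm→C 12·25=300, Tring→C 5·8=40, Kent→C 11·14=154, Norris→C 10·11=110, Ryde→C 6·21=126, Dover→C 7·19=133. Service 884; fixed 261; total 1145.
{A}: service 1001 + fixed 226 = 1227
{A, B, C}: Calder→C 3·7=21, Holm→A 7·25=175, Tring→C 5·8=40, Kent→A 2·14=28, Norris→B 3·11=33, Ryde→C 6·21=126, Dover→C 7·19=133. Service 556; fixed 1280; total 1836.
(All 7 nonempty subsets were checked; A and C is lowest.)

Open A and C; minimum total cost 1087.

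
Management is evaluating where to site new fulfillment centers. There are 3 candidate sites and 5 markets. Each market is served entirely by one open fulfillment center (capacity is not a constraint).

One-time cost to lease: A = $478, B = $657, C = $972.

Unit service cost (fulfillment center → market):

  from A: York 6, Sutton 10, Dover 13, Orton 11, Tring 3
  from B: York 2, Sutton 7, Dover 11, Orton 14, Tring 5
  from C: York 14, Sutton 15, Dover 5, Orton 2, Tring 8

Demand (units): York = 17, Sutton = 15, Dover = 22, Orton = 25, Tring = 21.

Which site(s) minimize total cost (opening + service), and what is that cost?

For any fixed open set, each market goes to its cheapest open site; total = fixed + service.
{A}: York→A 6·17=102, Sutton→A 10·15=150, Dover→A 13·22=286, Orton→A 11·25=275, Tring→A 3·21=63. Service 876; fixed 478; total 1354.
{B}: service 836 + fixed 657 = 1493
{C}: York→C 14·17=238, Sutton→C 15·15=225, Dover→C 5·22=110, Orton→C 2·25=50, Tring→C 8·21=168. Service 791; fixed 972; total 1763.
{A, B, C}: York→B 2·17=34, Sutton→B 7·15=105, Dover→C 5·22=110, Orton→C 2·25=50, Tring→A 3·21=63. Service 362; fixed 2107; total 2469.
No other subset beats 1354.

Open A only; minimum total cost 1354.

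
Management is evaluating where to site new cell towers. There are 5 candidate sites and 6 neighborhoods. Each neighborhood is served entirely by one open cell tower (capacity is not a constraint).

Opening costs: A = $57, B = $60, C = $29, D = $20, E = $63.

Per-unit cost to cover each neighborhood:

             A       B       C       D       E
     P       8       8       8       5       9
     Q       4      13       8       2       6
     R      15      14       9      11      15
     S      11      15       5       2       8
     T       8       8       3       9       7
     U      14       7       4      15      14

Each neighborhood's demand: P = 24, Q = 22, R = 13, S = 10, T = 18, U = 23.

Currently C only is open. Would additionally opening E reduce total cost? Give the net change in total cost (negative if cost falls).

No — net change +19 (cost rises by 19).

Current service cost with {C}: 681.
Adding E: each neighborhood re-picks its cheapest; new service cost 637, saving 44.
Extra fixed cost: 63. Net change = 63 − 44 = 19.
(Totals: 710 → 729.)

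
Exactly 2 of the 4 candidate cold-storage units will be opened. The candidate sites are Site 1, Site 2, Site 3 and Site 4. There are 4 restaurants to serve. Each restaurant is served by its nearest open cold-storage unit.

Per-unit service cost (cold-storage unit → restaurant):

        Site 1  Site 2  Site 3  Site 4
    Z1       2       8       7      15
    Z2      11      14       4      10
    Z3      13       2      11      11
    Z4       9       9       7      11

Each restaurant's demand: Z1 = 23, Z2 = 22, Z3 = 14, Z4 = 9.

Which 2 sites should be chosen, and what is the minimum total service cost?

Choose Site 2 and Site 3; total service cost 340.

With exactly 2 open, each restaurant uses its cheapest among the chosen.
{Site 2, Site 3}: Z1→Site 3 7·23=161, Z2→Site 3 4·22=88, Z3→Site 2 2·14=28, Z4→Site 3 7·9=63. Service cost 340.
{Site 1, Site 3}: service cost 351
{Site 1, Site 2}: service cost 397
Among all 6 size-2 choices, {Site 2, Site 3} is lowest.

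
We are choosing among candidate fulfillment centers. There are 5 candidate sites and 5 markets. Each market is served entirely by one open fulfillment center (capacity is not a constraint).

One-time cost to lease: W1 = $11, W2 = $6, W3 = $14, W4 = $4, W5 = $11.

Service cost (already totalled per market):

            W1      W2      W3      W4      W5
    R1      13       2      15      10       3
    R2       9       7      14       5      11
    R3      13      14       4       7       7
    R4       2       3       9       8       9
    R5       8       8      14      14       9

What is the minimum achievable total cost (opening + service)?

Minimum total cost: 35

For any fixed open set, each market goes to its cheapest open site; total = fixed + service.
{W2, W4}: R1→W2 2, R2→W4 5, R3→W4 7, R4→W2 3, R5→W2 8. Service 25; fixed 10; total 35.
{W2}: service 34 + fixed 6 = 40
{W2, W3}: R1→W2 2, R2→W2 7, R3→W3 4, R4→W2 3, R5→W2 8. Service 24; fixed 20; total 44.
{W1, W2, W3, W4, W5}: service 21 + fixed 46 = 67
No other subset beats 35.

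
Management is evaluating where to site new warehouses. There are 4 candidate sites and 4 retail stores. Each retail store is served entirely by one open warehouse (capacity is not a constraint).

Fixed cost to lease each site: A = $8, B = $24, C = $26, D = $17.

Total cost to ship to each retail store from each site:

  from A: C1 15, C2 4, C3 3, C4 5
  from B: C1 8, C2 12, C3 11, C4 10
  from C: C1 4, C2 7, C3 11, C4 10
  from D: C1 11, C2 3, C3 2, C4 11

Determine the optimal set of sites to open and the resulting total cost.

Open A only; minimum total cost 35.

For any fixed open set, each retail store goes to its cheapest open site; total = fixed + service.
{A}: C1→A 15, C2→A 4, C3→A 3, C4→A 5. Service 27; fixed 8; total 35.
{D}: service 27 + fixed 17 = 44
{A, D}: C1→D 11, C2→D 3, C3→D 2, C4→A 5. Service 21; fixed 25; total 46.
{A, B, C, D}: C1→C 4, C2→D 3, C3→D 2, C4→A 5. Service 14; fixed 75; total 89.
(All 15 nonempty subsets were checked; A only is lowest.)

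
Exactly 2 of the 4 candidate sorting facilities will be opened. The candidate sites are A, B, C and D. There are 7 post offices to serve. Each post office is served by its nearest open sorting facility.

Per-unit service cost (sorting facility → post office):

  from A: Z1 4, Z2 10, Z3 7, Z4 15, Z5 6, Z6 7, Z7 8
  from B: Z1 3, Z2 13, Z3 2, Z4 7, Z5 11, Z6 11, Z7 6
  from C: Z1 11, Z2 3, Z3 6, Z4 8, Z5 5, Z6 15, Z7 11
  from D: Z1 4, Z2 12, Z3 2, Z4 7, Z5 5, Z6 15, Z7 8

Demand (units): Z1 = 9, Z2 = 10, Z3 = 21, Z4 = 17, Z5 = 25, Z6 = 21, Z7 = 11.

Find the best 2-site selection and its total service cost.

Choose B and C; total service cost 640.

With exactly 2 open, each post office uses its cheapest among the chosen.
{B, C}: Z1→B 3·9=27, Z2→C 3·10=30, Z3→B 2·21=42, Z4→B 7·17=119, Z5→C 5·25=125, Z6→B 11·21=231, Z7→B 6·11=66. Service cost 640.
{A, B}: service cost 651
{A, D}: service cost 657
Among all 6 size-2 choices, {B, C} is lowest.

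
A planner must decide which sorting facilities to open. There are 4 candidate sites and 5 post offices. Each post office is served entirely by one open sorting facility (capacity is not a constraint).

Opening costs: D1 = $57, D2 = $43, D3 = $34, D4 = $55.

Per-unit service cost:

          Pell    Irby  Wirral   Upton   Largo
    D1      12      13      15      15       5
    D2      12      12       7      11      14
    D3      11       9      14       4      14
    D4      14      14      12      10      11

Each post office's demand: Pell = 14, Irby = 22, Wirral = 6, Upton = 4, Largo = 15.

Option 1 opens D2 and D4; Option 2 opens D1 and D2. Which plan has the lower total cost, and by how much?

Option 1: {D2, D4}: Pell→D2 12·14=168, Irby→D2 12·22=264, Wirral→D2 7·6=42, Upton→D4 10·4=40, Largo→D4 11·15=165. Service 679; fixed 98; total 777.
Option 2: {D1, D2}: Pell→D1 12·14=168, Irby→D2 12·22=264, Wirral→D2 7·6=42, Upton→D2 11·4=44, Largo→D1 5·15=75. Service 593; fixed 100; total 693.
Difference: |777 − 693| = 84.

Option 2 is cheaper by 84.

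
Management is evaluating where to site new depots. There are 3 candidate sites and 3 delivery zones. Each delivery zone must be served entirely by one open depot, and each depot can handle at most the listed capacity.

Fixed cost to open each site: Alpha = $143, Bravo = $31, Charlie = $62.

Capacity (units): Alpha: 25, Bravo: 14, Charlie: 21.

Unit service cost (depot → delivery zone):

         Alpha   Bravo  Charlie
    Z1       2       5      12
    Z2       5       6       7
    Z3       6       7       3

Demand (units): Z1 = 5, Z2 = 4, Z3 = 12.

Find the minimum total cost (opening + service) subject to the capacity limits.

Open {Bravo, Charlie}: Z1→Bravo 5·5=25, Z2→Bravo 6·4=24, Z3→Charlie 3·12=36.
Loads: Bravo carries 9/14, Charlie carries 12/21. Service 85; fixed 93; total 178.
Next best feasible plan costs 182.

Minimum total cost: 178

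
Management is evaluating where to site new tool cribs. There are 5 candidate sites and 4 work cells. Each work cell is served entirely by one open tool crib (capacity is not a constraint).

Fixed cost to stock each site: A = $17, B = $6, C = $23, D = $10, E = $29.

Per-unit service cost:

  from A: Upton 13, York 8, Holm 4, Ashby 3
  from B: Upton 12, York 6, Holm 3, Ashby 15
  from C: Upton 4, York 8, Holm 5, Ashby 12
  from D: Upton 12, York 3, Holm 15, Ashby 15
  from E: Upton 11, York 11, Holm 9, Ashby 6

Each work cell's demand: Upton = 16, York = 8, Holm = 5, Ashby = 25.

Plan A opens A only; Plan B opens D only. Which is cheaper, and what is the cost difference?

Plan A is cheaper by 292.

Plan A: {A}: Upton→A 13·16=208, York→A 8·8=64, Holm→A 4·5=20, Ashby→A 3·25=75. Service 367; fixed 17; total 384.
Plan B: {D}: Upton→D 12·16=192, York→D 3·8=24, Holm→D 15·5=75, Ashby→D 15·25=375. Service 666; fixed 10; total 676.
Difference: |384 − 676| = 292.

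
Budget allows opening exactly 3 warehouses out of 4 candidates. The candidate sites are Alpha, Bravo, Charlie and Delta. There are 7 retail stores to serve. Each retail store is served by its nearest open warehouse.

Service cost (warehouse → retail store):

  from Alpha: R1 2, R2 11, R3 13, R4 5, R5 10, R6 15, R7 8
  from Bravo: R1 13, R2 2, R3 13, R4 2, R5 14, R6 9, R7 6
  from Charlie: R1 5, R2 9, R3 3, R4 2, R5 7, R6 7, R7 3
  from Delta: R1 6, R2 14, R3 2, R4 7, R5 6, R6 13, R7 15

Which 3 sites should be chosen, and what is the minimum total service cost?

With exactly 3 open, each retail store uses its cheapest among the chosen.
{Alpha, Bravo, Charlie}: R1→Alpha 2, R2→Bravo 2, R3→Charlie 3, R4→Bravo 2, R5→Charlie 7, R6→Charlie 7, R7→Charlie 3. Service cost 26.
{Bravo, Charlie, Delta}: service cost 27
{Alpha, Bravo, Delta}: service cost 29
Among all 4 size-3 choices, {Alpha, Bravo, Charlie} is lowest.

Choose Alpha, Bravo and Charlie; total service cost 26.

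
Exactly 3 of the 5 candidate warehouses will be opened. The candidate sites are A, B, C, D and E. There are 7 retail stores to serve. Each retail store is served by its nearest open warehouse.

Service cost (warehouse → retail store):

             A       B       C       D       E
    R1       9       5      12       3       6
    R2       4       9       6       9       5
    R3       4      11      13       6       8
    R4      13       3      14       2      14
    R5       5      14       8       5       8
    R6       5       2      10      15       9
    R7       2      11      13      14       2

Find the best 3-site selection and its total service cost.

With exactly 3 open, each retail store uses its cheapest among the chosen.
{A, B, D}: R1→D 3, R2→A 4, R3→A 4, R4→D 2, R5→A 5, R6→B 2, R7→A 2. Service cost 22.
{A, B, C}: service cost 25
{A, B, E}: service cost 25
Among all 10 size-3 choices, {A, B, D} is lowest.

Choose A, B and D; total service cost 22.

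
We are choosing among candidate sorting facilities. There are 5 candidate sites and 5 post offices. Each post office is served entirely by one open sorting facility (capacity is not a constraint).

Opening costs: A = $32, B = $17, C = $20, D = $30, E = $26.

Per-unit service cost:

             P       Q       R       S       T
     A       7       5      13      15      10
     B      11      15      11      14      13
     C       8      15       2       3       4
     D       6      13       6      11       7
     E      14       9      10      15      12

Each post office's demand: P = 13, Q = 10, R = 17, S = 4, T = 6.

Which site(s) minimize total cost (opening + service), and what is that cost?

Open A and C; minimum total cost 263.

For any fixed open set, each post office goes to its cheapest open site; total = fixed + service.
{A, C}: P→A 7·13=91, Q→A 5·10=50, R→C 2·17=34, S→C 3·4=12, T→C 4·6=24. Service 211; fixed 52; total 263.
{A, B, C}: P→A 7·13=91, Q→A 5·10=50, R→C 2·17=34, S→C 3·4=12, T→C 4·6=24. Service 211; fixed 69; total 280.
{A, C, D}: P→D 6·13=78, Q→A 5·10=50, R→C 2·17=34, S→C 3·4=12, T→C 4·6=24. Service 198; fixed 82; total 280.
{A, B, C, D, E}: P→D 6·13=78, Q→A 5·10=50, R→C 2·17=34, S→C 3·4=12, T→C 4·6=24. Service 198; fixed 125; total 323.
No other subset beats 263.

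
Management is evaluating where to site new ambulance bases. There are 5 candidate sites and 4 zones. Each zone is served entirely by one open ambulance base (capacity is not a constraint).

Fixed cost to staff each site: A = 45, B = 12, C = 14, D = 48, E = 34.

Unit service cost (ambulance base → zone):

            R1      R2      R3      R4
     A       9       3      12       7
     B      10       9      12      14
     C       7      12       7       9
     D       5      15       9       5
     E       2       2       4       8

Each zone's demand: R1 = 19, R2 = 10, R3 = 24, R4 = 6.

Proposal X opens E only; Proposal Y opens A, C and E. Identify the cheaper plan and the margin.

Proposal X: {E}: R1→E 2·19=38, R2→E 2·10=20, R3→E 4·24=96, R4→E 8·6=48. Service 202; fixed 34; total 236.
Proposal Y: {A, C, E}: R1→E 2·19=38, R2→E 2·10=20, R3→E 4·24=96, R4→A 7·6=42. Service 196; fixed 93; total 289.
Difference: |236 − 289| = 53.

Proposal X is cheaper by 53.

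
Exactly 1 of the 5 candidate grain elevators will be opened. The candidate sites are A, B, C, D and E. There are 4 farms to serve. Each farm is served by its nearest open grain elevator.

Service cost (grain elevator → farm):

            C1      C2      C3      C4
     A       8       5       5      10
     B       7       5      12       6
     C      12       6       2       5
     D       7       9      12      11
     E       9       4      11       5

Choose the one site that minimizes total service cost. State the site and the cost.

With exactly 1 open, each farm uses its cheapest among the chosen.
{C}: C1→C 12, C2→C 6, C3→C 2, C4→C 5. Service cost 25.
{A}: service cost 28
{E}: service cost 29
Among all 5 size-1 choices, {C} is lowest.

Choose C only; total service cost 25.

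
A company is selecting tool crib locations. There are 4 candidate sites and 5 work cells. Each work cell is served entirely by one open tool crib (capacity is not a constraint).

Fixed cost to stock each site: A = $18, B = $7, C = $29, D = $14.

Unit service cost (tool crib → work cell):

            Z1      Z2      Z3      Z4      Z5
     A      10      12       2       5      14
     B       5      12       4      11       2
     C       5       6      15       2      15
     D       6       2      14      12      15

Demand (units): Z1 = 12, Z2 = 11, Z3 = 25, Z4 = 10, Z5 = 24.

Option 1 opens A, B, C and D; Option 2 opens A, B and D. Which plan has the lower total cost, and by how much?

Option 1: {A, B, C, D}: Z1→B 5·12=60, Z2→D 2·11=22, Z3→A 2·25=50, Z4→C 2·10=20, Z5→B 2·24=48. Service 200; fixed 68; total 268.
Option 2: {A, B, D}: Z1→B 5·12=60, Z2→D 2·11=22, Z3→A 2·25=50, Z4→A 5·10=50, Z5→B 2·24=48. Service 230; fixed 39; total 269.
Difference: |268 − 269| = 1.

Option 1 is cheaper by 1.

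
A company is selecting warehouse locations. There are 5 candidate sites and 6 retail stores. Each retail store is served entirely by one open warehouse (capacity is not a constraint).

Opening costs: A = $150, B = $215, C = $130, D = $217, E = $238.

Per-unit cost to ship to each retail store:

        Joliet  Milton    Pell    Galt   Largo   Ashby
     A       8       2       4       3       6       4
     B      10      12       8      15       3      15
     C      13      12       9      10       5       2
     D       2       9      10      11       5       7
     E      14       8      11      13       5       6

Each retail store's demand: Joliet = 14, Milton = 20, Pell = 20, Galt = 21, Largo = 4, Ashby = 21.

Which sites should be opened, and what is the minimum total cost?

Open A only; minimum total cost 553.

For any fixed open set, each retail store goes to its cheapest open site; total = fixed + service.
{A}: Joliet→A 8·14=112, Milton→A 2·20=40, Pell→A 4·20=80, Galt→A 3·21=63, Largo→A 6·4=24, Ashby→A 4·21=84. Service 403; fixed 150; total 553.
{A, C}: Joliet→A 8·14=112, Milton→A 2·20=40, Pell→A 4·20=80, Galt→A 3·21=63, Largo→C 5·4=20, Ashby→C 2·21=42. Service 357; fixed 280; total 637.
{A, D}: service 315 + fixed 367 = 682
{A, B, C, D, E}: service 265 + fixed 950 = 1215
No other subset beats 553.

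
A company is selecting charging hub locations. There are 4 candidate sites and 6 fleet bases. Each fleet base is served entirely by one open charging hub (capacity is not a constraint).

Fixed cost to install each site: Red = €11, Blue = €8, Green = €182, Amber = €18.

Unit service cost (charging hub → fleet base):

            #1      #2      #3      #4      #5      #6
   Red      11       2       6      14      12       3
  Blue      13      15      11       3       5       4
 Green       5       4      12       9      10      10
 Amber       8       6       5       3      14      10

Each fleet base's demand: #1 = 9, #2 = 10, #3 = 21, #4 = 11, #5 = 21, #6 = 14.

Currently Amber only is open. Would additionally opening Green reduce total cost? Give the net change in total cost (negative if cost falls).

Current service cost with {Amber}: 704.
Adding Green: each fleet base re-picks its cheapest; new service cost 573, saving 131.
Extra fixed cost: 182. Net change = 182 − 131 = 51.
(Totals: 722 → 773.)

No — net change +51 (cost rises by 51).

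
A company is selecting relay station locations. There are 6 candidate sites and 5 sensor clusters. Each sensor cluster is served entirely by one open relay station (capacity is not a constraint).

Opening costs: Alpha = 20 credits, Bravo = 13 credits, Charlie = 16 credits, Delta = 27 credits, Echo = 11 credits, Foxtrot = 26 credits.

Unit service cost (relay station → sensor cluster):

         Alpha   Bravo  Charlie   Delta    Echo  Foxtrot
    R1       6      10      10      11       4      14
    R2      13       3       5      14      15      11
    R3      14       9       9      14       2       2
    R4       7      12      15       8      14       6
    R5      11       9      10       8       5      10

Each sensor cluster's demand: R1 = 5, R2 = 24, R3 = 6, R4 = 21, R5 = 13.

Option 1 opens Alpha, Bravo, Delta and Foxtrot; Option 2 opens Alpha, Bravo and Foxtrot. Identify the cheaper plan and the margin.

Option 1: {Alpha, Bravo, Delta, Foxtrot}: R1→Alpha 6·5=30, R2→Bravo 3·24=72, R3→Foxtrot 2·6=12, R4→Foxtrot 6·21=126, R5→Delta 8·13=104. Service 344; fixed 86; total 430.
Option 2: {Alpha, Bravo, Foxtrot}: R1→Alpha 6·5=30, R2→Bravo 3·24=72, R3→Foxtrot 2·6=12, R4→Foxtrot 6·21=126, R5→Bravo 9·13=117. Service 357; fixed 59; total 416.
Difference: |430 − 416| = 14.

Option 2 is cheaper by 14.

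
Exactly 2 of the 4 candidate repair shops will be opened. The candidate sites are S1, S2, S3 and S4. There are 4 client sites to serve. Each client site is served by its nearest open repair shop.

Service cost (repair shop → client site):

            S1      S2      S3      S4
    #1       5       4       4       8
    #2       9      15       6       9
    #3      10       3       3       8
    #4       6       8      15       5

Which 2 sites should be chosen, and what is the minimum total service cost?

Choose S3 and S4; total service cost 18.

With exactly 2 open, each client site uses its cheapest among the chosen.
{S3, S4}: #1→S3 4, #2→S3 6, #3→S3 3, #4→S4 5. Service cost 18.
{S1, S3}: service cost 19
{S2, S3}: service cost 21
Among all 6 size-2 choices, {S3, S4} is lowest.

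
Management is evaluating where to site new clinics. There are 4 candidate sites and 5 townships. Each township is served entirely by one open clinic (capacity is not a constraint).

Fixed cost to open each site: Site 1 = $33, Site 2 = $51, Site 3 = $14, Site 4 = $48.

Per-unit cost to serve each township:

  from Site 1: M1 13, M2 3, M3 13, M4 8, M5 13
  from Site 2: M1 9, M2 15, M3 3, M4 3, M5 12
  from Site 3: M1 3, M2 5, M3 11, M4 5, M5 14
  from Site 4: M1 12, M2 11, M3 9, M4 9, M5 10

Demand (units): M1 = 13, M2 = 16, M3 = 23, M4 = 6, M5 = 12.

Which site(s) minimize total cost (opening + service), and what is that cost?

Open Site 2 and Site 3; minimum total cost 415.

For any fixed open set, each township goes to its cheapest open site; total = fixed + service.
{Site 2, Site 3}: M1→Site 3 3·13=39, M2→Site 3 5·16=80, M3→Site 2 3·23=69, M4→Site 2 3·6=18, M5→Site 2 12·12=144. Service 350; fixed 65; total 415.
{Site 1, Site 2, Site 3}: service 318 + fixed 98 = 416
{Site 2, Site 3, Site 4}: M1→Site 3 3·13=39, M2→Site 3 5·16=80, M3→Site 2 3·23=69, M4→Site 2 3·6=18, M5→Site 4 10·12=120. Service 326; fixed 113; total 439.
{Site 1, Site 2, Site 3, Site 4}: M1→Site 3 3·13=39, M2→Site 1 3·16=48, M3→Site 2 3·23=69, M4→Site 2 3·6=18, M5→Site 4 10·12=120. Service 294; fixed 146; total 440.
No other subset beats 415.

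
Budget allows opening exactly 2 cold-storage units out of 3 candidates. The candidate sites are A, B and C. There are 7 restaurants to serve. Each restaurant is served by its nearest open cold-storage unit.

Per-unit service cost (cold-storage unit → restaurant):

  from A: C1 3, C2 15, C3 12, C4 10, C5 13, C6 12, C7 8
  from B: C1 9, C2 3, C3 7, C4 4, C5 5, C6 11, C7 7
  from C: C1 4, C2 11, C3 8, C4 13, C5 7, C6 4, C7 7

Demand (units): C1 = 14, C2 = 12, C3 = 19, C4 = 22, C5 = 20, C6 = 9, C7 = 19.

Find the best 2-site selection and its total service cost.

With exactly 2 open, each restaurant uses its cheapest among the chosen.
{B, C}: C1→C 4·14=56, C2→B 3·12=36, C3→B 7·19=133, C4→B 4·22=88, C5→B 5·20=100, C6→C 4·9=36, C7→B 7·19=133. Service cost 582.
{A, B}: service cost 631
{A, C}: service cost 855
Among all 3 size-2 choices, {B, C} is lowest.

Choose B and C; total service cost 582.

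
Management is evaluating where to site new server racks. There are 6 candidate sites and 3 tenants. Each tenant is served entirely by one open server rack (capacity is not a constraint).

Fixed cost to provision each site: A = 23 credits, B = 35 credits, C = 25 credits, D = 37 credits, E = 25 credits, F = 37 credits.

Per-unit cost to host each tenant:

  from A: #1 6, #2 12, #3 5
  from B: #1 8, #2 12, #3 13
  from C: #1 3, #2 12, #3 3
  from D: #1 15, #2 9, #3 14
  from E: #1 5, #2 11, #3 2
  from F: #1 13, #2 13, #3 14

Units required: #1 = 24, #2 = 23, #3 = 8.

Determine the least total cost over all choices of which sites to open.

For any fixed open set, each tenant goes to its cheapest open site; total = fixed + service.
{C, D}: #1→C 3·24=72, #2→D 9·23=207, #3→C 3·8=24. Service 303; fixed 62; total 365.
{C, D, E}: service 295 + fixed 87 = 382
{A, C, D}: service 303 + fixed 85 = 388
{A, B, C, D, E, F}: service 295 + fixed 182 = 477
No other subset beats 365.

Minimum total cost: 365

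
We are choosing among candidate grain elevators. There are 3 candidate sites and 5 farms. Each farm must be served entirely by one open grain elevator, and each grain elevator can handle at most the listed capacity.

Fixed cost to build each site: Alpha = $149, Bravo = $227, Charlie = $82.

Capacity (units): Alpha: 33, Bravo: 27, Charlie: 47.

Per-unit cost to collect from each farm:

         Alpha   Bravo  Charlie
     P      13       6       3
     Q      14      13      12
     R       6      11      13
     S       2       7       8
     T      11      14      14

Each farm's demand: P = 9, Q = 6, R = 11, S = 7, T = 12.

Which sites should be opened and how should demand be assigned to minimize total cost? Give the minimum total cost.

Minimum total cost: 542

Open {Alpha, Charlie}: P→Charlie 3·9=27, Q→Charlie 12·6=72, R→Alpha 6·11=66, S→Alpha 2·7=14, T→Alpha 11·12=132.
Loads: Alpha carries 30/33, Charlie carries 15/47. Service 311; fixed 231; total 542.
Next best feasible plan costs 548.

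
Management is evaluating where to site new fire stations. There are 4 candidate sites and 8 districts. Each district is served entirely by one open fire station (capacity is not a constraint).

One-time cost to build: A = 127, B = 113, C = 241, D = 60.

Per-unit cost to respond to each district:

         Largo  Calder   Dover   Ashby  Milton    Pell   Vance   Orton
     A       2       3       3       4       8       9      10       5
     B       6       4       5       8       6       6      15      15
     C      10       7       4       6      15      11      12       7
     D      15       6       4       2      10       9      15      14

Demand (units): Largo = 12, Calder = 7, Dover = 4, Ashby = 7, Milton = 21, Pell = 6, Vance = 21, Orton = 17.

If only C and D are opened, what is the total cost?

Total cost: 1128

Each district is assigned to its cheapest site among the open ones.
{C, D}: Largo→C 10·12=120, Calder→D 6·7=42, Dover→C 4·4=16, Ashby→D 2·7=14, Milton→D 10·21=210, Pell→D 9·6=54, Vance→C 12·21=252, Orton→C 7·17=119. Service 827; fixed 301; total 1128.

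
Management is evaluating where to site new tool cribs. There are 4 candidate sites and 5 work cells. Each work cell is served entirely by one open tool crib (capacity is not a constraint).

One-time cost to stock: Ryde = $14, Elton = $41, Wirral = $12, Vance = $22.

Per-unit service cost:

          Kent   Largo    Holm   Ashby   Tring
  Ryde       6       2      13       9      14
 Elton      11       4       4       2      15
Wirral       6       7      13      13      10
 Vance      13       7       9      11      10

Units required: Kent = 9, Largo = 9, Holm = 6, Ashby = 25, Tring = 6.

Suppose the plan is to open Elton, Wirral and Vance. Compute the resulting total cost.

Total cost: 299

Each work cell is assigned to its cheapest site among the open ones.
{Elton, Wirral, Vance}: Kent→Wirral 6·9=54, Largo→Elton 4·9=36, Holm→Elton 4·6=24, Ashby→Elton 2·25=50, Tring→Wirral 10·6=60. Service 224; fixed 75; total 299.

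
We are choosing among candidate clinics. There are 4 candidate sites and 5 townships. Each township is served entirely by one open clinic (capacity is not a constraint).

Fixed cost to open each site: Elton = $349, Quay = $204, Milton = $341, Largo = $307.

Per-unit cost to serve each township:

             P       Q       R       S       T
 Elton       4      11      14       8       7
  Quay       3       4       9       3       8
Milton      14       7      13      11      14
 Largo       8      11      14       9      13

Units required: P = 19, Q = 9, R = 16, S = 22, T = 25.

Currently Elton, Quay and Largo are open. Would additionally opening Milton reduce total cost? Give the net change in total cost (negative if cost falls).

Current service cost with {Elton, Quay, Largo}: 478.
Adding Milton: each township re-picks its cheapest; new service cost 478, saving 0.
Extra fixed cost: 341. Net change = 341 − 0 = 341.
(Totals: 1338 → 1679.)

No — net change +341 (cost rises by 341).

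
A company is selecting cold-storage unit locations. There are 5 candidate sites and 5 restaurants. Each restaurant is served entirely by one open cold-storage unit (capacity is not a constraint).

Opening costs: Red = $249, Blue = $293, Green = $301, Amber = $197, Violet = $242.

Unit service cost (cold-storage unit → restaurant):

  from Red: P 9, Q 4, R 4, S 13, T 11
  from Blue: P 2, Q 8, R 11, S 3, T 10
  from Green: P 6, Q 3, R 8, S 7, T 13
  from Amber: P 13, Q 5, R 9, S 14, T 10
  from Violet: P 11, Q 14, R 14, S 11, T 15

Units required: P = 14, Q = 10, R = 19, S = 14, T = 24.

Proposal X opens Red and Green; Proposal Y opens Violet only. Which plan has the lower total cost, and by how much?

Proposal X is cheaper by 214.

Proposal X: {Red, Green}: P→Green 6·14=84, Q→Green 3·10=30, R→Red 4·19=76, S→Green 7·14=98, T→Red 11·24=264. Service 552; fixed 550; total 1102.
Proposal Y: {Violet}: P→Violet 11·14=154, Q→Violet 14·10=140, R→Violet 14·19=266, S→Violet 11·14=154, T→Violet 15·24=360. Service 1074; fixed 242; total 1316.
Difference: |1102 − 1316| = 214.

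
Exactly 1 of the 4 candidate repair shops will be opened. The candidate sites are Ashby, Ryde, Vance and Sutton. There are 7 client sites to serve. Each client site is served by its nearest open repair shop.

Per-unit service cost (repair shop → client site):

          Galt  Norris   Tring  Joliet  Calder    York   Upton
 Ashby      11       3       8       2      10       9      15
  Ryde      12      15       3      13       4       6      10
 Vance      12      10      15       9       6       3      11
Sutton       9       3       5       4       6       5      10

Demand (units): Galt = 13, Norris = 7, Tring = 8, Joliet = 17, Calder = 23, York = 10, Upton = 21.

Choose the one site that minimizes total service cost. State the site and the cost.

With exactly 1 open, each client site uses its cheapest among the chosen.
{Sutton}: Galt→Sutton 9·13=117, Norris→Sutton 3·7=21, Tring→Sutton 5·8=40, Joliet→Sutton 4·17=68, Calder→Sutton 6·23=138, York→Sutton 5·10=50, Upton→Sutton 10·21=210. Service cost 644.
{Ryde}: service cost 868
{Ashby}: service cost 897
Among all 4 size-1 choices, {Sutton} is lowest.

Choose Sutton only; total service cost 644.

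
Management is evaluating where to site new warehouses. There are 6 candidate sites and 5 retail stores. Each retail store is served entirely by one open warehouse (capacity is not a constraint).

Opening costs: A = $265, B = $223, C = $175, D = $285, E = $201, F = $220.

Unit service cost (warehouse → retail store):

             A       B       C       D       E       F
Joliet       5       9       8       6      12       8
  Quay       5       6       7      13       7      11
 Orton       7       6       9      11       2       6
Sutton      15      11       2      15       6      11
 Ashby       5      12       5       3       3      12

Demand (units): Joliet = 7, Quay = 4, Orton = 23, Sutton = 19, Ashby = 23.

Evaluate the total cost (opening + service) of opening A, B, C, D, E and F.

Each retail store is assigned to its cheapest site among the open ones.
{A, B, C, D, E, F}: Joliet→A 5·7=35, Quay→A 5·4=20, Orton→E 2·23=46, Sutton→C 2·19=38, Ashby→D 3·23=69. Service 208; fixed 1369; total 1577.

Total cost: 1577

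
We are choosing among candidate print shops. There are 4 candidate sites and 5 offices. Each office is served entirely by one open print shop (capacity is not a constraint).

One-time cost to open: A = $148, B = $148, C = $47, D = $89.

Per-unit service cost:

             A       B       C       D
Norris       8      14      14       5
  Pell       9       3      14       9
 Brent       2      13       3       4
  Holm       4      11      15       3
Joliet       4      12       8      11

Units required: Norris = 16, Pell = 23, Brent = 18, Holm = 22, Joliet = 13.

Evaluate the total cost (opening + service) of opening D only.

Each office is assigned to its cheapest site among the open ones.
{D}: Norris→D 5·16=80, Pell→D 9·23=207, Brent→D 4·18=72, Holm→D 3·22=66, Joliet→D 11·13=143. Service 568; fixed 89; total 657.

Total cost: 657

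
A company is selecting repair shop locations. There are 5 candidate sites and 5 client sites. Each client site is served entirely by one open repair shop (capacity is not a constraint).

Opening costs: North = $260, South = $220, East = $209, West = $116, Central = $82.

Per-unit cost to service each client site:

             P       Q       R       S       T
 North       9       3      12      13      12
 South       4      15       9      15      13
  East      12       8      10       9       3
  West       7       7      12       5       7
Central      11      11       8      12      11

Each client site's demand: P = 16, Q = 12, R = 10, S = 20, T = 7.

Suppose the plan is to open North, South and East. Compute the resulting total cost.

Total cost: 1080

Each client site is assigned to its cheapest site among the open ones.
{North, South, East}: P→South 4·16=64, Q→North 3·12=36, R→South 9·10=90, S→East 9·20=180, T→East 3·7=21. Service 391; fixed 689; total 1080.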